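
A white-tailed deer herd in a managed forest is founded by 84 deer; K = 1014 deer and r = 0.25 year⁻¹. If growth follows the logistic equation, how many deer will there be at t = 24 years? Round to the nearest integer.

987 deer

A = (K − N₀)/N₀ = (1014 − 84)/84 = 11.071.
N(t) = K/(1 + A·e^(−rt)) = 1014/(1 + 11.071×e^(−0.25×24)).
e^(−6) = 0.0024788; denominator = 1 + 11.071×0.0024788 = 1.0274.
N = 1014/1.0274 = 986.916.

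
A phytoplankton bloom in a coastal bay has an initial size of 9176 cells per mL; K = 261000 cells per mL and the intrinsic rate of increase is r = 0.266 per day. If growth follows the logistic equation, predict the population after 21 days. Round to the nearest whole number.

236646 cells per mL

A = (K − N₀)/N₀ = (261000 − 9176)/9176 = 27.444.
N(t) = K/(1 + A·e^(−rt)) = 261000/(1 + 27.444×e^(−0.266×21)).
e^(−5.586) = 0.00375; denominator = 1 + 27.444×0.00375 = 1.1029.
N = 261000/1.1029 = 236646.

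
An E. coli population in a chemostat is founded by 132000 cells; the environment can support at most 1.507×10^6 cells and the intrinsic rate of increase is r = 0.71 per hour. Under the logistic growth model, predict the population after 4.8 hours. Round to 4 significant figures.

1121000 cells

A = (K − N₀)/N₀ = (1.507×10^6 − 132000)/132000 = 10.417.
N(t) = K/(1 + A·e^(−rt)) = 1.507×10^6/(1 + 10.417×e^(−0.71×4.8)).
e^(−3.408) = 0.033107; denominator = 1 + 10.417×0.033107 = 1.3449.
N = 1.507×10^6/1.3449 = 1.120556×10^6.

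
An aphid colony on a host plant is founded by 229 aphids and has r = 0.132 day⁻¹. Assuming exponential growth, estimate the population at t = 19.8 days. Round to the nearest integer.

3125 aphids

N(t) = N₀·e^(rt) = 229 × e^(0.132×19.8) = 229 × e^2.614.
e^2.614 ≈ 13.648, so N ≈ 229 × 13.648 = 3125.41.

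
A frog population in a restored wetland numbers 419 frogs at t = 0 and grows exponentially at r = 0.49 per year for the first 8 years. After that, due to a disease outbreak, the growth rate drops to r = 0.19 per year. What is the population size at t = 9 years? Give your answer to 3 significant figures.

Phase 1: N(8) = 419·e^(0.49×8) = 419·e^3.92 = 21117.8.
Phase 2 runs for 9 − 8 = 1 years at r = 0.19.
N(9) = 21117.8·e^(0.19×1) = 21117.8·e^0.19 = 25536.7.

25500 frogs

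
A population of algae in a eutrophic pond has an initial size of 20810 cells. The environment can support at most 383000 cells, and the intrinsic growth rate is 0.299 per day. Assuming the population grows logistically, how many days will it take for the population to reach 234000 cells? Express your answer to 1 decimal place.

11.1 days

A = (K − N₀)/N₀ = (383000 − 20810)/20810 = 17.405.
Solve 383000/(1 + 17.405·e^(−0.299t)) = 234000: 1 + 17.405·e^(−0.299t) = 1.6368, so e^(−0.299t) = 0.0365853.
−0.299·t = ln(0.0365853) = -3.3081, so t = 3.3081/0.299 = 11.064.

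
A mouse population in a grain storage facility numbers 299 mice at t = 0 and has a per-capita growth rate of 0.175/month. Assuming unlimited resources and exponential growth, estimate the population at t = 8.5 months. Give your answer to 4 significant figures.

N(t) = N₀·e^(rt) = 299 × e^(0.175×8.5) = 299 × e^1.487.
e^1.487 ≈ 4.426, so N ≈ 299 × 4.426 = 1323.38.

1323 mice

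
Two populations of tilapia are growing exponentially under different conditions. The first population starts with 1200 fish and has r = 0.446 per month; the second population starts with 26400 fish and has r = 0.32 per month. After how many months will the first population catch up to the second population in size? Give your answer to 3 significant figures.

24.5 months

Set 1200·e^(0.446t) = 26400·e^(0.32t).
e^((0.446 − 0.32)t) = 26400/1200 → e^(0.126·t) = 22.
0.126·t = ln(22) = 3.091, so t = 3.091/0.126 = 24.532.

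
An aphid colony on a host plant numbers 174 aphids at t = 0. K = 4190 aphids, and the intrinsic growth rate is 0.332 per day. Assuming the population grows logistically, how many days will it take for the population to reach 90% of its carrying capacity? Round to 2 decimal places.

16.07 days

A = (K − N₀)/N₀ = (4190 − 174)/174 = 23.08.
Solve 4190/(1 + 23.08·e^(−0.332t)) = 3771: 1 + 23.08·e^(−0.332t) = 1.1111, so e^(−0.332t) = 0.00481408.
−0.332·t = ln(0.00481408) = -5.3362, so t = 5.3362/0.332 = 16.073.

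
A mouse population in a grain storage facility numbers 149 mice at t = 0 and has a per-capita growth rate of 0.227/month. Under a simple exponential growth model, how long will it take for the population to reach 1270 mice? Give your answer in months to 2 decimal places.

9.44 months

Set N₀·e^(rt) = 1270: e^(0.227·t) = 1270/149 = 8.5235.
0.227·t = ln(8.5235) = 2.1428, so t = 2.1428/0.227 = 9.4398.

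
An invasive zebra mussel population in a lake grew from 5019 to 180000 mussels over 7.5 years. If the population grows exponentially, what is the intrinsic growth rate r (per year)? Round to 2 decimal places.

0.48 per year

From N(t) = N₀·e^(rt): e^(r·7.5) = 180000/5019 = 35.864.
r·7.5 = ln(35.864) = 3.5797, so r = 3.5797/7.5 = 0.4773.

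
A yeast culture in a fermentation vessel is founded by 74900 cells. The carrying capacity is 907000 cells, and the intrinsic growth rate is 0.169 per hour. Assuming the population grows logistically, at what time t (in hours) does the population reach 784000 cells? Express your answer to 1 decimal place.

A = (K − N₀)/N₀ = (907000 − 74900)/74900 = 11.109.
Solve 907000/(1 + 11.109·e^(−0.169t)) = 784000: 1 + 11.109·e^(−0.169t) = 1.1569, so e^(−0.169t) = 0.014122.
−0.169·t = ln(0.014122) = -4.26, so t = 4.26/0.169 = 25.207.

25.2 hours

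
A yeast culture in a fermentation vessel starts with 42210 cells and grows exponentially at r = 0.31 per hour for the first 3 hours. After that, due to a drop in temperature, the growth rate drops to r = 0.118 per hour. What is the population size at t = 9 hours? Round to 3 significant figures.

217000 cells

Phase 1: N(3) = 42210·e^(0.31×3) = 42210·e^0.93 = 106982.
Phase 2 runs for 9 − 3 = 6 hours at r = 0.118.
N(9) = 106982·e^(0.118×6) = 106982·e^0.708 = 217165.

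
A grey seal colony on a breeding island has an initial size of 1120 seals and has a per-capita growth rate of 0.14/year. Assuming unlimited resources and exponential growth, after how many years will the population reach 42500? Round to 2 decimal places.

25.97 years

Set N₀·e^(rt) = 42500: e^(0.14·t) = 42500/1120 = 37.946.
0.14·t = ln(37.946) = 3.6362, so t = 3.6362/0.14 = 25.973.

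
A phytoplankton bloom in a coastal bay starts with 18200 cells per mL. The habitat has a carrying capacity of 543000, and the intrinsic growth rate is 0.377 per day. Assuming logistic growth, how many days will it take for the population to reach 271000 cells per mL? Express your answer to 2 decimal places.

8.91 days

A = (K − N₀)/N₀ = (543000 − 18200)/18200 = 28.835.
Solve 543000/(1 + 28.835·e^(−0.377t)) = 271000: 1 + 28.835·e^(−0.377t) = 2.0037, so e^(−0.377t) = 0.0348078.
−0.377·t = ln(0.0348078) = -3.3579, so t = 3.3579/0.377 = 8.9069.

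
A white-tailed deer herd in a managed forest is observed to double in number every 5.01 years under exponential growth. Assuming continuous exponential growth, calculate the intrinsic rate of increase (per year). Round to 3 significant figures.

r = ln(2)/t_d = 0.6931/5.01 = 0.13835.

0.138 per year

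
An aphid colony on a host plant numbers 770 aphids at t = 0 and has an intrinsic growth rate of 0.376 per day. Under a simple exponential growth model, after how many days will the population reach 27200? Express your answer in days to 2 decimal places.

9.48 days

Set N₀·e^(rt) = 27200: e^(0.376·t) = 27200/770 = 35.325.
0.376·t = ln(35.325) = 3.5646, so t = 3.5646/0.376 = 9.4803.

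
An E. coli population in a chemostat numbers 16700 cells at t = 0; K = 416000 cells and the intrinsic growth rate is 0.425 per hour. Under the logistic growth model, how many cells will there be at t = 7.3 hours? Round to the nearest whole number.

A = (K − N₀)/N₀ = (416000 − 16700)/16700 = 23.91.
N(t) = K/(1 + A·e^(−rt)) = 416000/(1 + 23.91×e^(−0.425×7.3)).
e^(−3.103) = 0.044937; denominator = 1 + 23.91×0.044937 = 2.0744.
N = 416000/2.0744 = 200536.

200536 cells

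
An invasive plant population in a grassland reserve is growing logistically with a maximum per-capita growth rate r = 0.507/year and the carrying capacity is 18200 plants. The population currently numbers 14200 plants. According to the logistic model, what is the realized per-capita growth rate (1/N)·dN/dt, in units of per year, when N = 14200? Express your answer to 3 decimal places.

(1/N)·dN/dt = r(1 − N/K) = 0.507 × (1 − 14200/18200).
= 0.507 × 0.21978 = 0.11143.

0.111 per year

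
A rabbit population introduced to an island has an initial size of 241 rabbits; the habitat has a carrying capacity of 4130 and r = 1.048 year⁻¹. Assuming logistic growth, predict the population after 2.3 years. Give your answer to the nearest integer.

1687 rabbits

A = (K − N₀)/N₀ = (4130 − 241)/241 = 16.137.
N(t) = K/(1 + A·e^(−rt)) = 4130/(1 + 16.137×e^(−1.048×2.3)).
e^(−2.41) = 0.089779; denominator = 1 + 16.137×0.089779 = 2.4488.
N = 4130/2.4488 = 1686.57.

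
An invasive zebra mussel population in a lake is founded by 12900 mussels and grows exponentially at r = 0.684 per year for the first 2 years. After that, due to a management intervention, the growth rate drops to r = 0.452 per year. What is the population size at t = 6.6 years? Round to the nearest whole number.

405219 mussels

Phase 1: N(2) = 12900·e^(0.684×2) = 12900·e^1.368 = 50664.6.
Phase 2 runs for 6.6 − 2 = 4.6 years at r = 0.452.
N(6.6) = 50664.6·e^(0.452×4.6) = 50664.6·e^2.079 = 405219.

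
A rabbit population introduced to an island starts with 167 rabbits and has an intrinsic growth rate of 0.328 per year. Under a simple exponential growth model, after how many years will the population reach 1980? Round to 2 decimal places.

Set N₀·e^(rt) = 1980: e^(0.328·t) = 1980/167 = 11.856.
0.328·t = ln(11.856) = 2.4729, so t = 2.4729/0.328 = 7.5392.

7.54 years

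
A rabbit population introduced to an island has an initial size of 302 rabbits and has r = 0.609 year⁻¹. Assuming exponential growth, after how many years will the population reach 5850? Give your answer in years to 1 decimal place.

Set N₀·e^(rt) = 5850: e^(0.609·t) = 5850/302 = 19.371.
0.609·t = ln(19.371) = 2.9638, so t = 2.9638/0.609 = 4.8666.

4.9 years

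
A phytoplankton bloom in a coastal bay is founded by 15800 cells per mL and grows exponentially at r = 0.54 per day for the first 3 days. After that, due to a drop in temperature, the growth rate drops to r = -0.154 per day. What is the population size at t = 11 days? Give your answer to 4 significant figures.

23290 cells per mL

Phase 1: N(3) = 15800·e^(0.54×3) = 15800·e^1.62 = 79838.8.
Phase 2 runs for 11 − 3 = 8 days at r = -0.154.
N(11) = 79838.8·e^(-0.154×8) = 79838.8·e^-1.232 = 23289.7.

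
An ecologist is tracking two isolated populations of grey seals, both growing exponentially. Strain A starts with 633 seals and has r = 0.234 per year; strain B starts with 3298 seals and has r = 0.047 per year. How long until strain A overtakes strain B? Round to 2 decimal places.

Set 633·e^(0.234t) = 3298·e^(0.047t).
e^((0.234 − 0.047)t) = 3298/633 → e^(0.187·t) = 5.2101.
0.187·t = ln(5.2101) = 1.6506, so t = 1.6506/0.187 = 8.8267.

8.83 years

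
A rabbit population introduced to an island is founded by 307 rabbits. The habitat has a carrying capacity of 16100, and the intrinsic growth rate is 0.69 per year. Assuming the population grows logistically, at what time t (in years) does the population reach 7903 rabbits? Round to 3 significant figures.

A = (K − N₀)/N₀ = (16100 − 307)/307 = 51.443.
Solve 16100/(1 + 51.443·e^(−0.69t)) = 7903: 1 + 51.443·e^(−0.69t) = 2.0372, so e^(−0.69t) = 0.0201621.
−0.69·t = ln(0.0201621) = -3.9039, so t = 3.9039/0.69 = 5.6579.

5.66 years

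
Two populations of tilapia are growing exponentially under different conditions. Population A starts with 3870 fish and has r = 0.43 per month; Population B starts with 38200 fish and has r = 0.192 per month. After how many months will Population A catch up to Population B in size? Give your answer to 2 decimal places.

9.62 months

Set 3870·e^(0.43t) = 38200·e^(0.192t).
e^((0.43 − 0.192)t) = 38200/3870 → e^(0.238·t) = 9.8708.
0.238·t = ln(9.8708) = 2.2896, so t = 2.2896/0.238 = 9.6201.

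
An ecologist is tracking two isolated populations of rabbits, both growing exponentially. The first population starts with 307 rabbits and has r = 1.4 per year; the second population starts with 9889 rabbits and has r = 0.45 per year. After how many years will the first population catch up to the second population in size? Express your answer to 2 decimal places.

3.66 years

Set 307·e^(1.4t) = 9889·e^(0.45t).
e^((1.4 − 0.45)t) = 9889/307 → e^(0.95·t) = 32.212.
0.95·t = ln(32.212) = 3.4723, so t = 3.4723/0.95 = 3.6551.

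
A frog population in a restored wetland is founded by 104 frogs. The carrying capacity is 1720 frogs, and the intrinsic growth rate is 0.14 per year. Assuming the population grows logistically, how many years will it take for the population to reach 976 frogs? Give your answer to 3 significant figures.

21.5 years

A = (K − N₀)/N₀ = (1720 − 104)/104 = 15.538.
Solve 1720/(1 + 15.538·e^(−0.14t)) = 976: 1 + 15.538·e^(−0.14t) = 1.7623, so e^(−0.14t) = 0.0490586.
−0.14·t = ln(0.0490586) = -3.0147, so t = 3.0147/0.14 = 21.534.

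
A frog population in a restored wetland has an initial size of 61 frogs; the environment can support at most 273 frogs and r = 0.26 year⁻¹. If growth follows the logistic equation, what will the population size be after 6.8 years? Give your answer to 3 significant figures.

A = (K − N₀)/N₀ = (273 − 61)/61 = 3.4754.
N(t) = K/(1 + A·e^(−rt)) = 273/(1 + 3.4754×e^(−0.26×6.8)).
e^(−1.768) = 0.17067; denominator = 1 + 3.4754×0.17067 = 1.5932.
N = 273/1.5932 = 171.357.

171 frogs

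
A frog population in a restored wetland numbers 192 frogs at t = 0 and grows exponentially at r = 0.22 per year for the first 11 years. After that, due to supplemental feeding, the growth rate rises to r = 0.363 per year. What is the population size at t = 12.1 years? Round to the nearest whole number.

Phase 1: N(11) = 192·e^(0.22×11) = 192·e^2.42 = 2159.2.
Phase 2 runs for 12.1 − 11 = 1.1 years at r = 0.363.
N(12.1) = 2159.2·e^(0.363×1.1) = 2159.2·e^0.3993 = 3218.9.

3219 frogs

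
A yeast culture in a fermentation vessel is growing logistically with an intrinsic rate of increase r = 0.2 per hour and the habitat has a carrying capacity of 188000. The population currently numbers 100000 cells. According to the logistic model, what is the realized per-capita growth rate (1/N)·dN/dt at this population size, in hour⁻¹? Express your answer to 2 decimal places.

0.09 per hour

(1/N)·dN/dt = r(1 − N/K) = 0.2 × (1 − 100000/188000).
= 0.2 × 0.46809 = 0.093617.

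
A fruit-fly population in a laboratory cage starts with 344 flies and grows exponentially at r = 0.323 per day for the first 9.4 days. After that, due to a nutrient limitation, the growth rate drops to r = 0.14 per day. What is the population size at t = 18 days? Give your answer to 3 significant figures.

Phase 1: N(9.4) = 344·e^(0.323×9.4) = 344·e^3.036 = 7164.13.
Phase 2 runs for 18 − 9.4 = 8.6 days at r = 0.14.
N(18) = 7164.13·e^(0.14×8.6) = 7164.13·e^1.204 = 23881.1.

23900 flies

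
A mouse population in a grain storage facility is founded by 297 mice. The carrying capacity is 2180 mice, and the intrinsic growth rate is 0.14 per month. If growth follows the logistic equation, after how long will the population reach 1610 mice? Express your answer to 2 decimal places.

A = (K − N₀)/N₀ = (2180 − 297)/297 = 6.3401.
Solve 2180/(1 + 6.3401·e^(−0.14t)) = 1610: 1 + 6.3401·e^(−0.14t) = 1.354, so e^(−0.14t) = 0.0558412.
−0.14·t = ln(0.0558412) = -2.8852, so t = 2.8852/0.14 = 20.609.

20.61 months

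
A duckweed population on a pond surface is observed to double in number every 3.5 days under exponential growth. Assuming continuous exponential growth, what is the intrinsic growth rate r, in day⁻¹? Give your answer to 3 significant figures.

r = ln(2)/t_d = 0.6931/3.5 = 0.19804.

0.198 per day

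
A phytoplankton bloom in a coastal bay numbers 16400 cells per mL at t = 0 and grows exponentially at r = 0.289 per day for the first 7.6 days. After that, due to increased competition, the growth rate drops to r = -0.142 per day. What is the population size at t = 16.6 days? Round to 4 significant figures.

41090 cells per mL

Phase 1: N(7.6) = 16400·e^(0.289×7.6) = 16400·e^2.196 = 147478.
Phase 2 runs for 16.6 − 7.6 = 9 days at r = -0.142.
N(16.6) = 147478·e^(-0.142×9) = 147478·e^-1.278 = 41086.6.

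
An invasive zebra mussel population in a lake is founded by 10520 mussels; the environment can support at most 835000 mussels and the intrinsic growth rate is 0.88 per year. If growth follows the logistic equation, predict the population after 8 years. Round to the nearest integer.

A = (K − N₀)/N₀ = (835000 − 10520)/10520 = 78.373.
N(t) = K/(1 + A·e^(−rt)) = 835000/(1 + 78.373×e^(−0.88×8)).
e^(−7.04) = 0.00087613; denominator = 1 + 78.373×0.00087613 = 1.0687.
N = 835000/1.0687 = 781349.

781349 mussels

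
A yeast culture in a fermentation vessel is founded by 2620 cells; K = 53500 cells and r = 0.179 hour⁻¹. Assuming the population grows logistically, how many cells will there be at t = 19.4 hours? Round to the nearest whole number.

33381 cells

A = (K − N₀)/N₀ = (53500 − 2620)/2620 = 19.42.
N(t) = K/(1 + A·e^(−rt)) = 53500/(1 + 19.42×e^(−0.179×19.4)).
e^(−3.473) = 0.031036; denominator = 1 + 19.42×0.031036 = 1.6027.
N = 53500/1.6027 = 33380.8.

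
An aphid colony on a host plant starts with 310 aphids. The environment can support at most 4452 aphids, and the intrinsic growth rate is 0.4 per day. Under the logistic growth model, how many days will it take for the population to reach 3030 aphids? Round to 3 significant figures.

A = (K − N₀)/N₀ = (4452 − 310)/310 = 13.361.
Solve 4452/(1 + 13.361·e^(−0.4t)) = 3030: 1 + 13.361·e^(−0.4t) = 1.4693, so e^(−0.4t) = 0.0351244.
−0.4·t = ln(0.0351244) = -3.3489, so t = 3.3489/0.4 = 8.3722.

8.37 days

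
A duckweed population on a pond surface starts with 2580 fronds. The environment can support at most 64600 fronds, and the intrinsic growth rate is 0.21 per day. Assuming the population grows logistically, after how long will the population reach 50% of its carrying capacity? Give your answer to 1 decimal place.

15.1 days

A = (K − N₀)/N₀ = (64600 − 2580)/2580 = 24.039.
Solve 64600/(1 + 24.039·e^(−0.21t)) = 32300: 1 + 24.039·e^(−0.21t) = 2, so e^(−0.21t) = 0.0415995.
−0.21·t = ln(0.0415995) = -3.1797, so t = 3.1797/0.21 = 15.141.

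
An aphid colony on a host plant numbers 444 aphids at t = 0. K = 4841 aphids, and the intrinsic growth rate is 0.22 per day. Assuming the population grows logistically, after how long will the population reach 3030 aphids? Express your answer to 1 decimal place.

A = (K − N₀)/N₀ = (4841 − 444)/444 = 9.9032.
Solve 4841/(1 + 9.9032·e^(−0.22t)) = 3030: 1 + 9.9032·e^(−0.22t) = 1.5977, so e^(−0.22t) = 0.0603535.
−0.22·t = ln(0.0603535) = -2.8075, so t = 2.8075/0.22 = 12.762.

12.8 days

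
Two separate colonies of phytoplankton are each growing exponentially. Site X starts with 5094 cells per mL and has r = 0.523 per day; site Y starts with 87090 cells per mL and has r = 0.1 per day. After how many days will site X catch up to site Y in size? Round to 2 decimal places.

Set 5094·e^(0.523t) = 87090·e^(0.1t).
e^((0.523 − 0.1)t) = 87090/5094 → e^(0.423·t) = 17.097.
0.423·t = ln(17.097) = 2.8389, so t = 2.8389/0.423 = 6.7113.

6.71 days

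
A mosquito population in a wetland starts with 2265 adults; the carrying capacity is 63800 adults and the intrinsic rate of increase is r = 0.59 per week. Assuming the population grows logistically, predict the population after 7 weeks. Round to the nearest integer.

A = (K − N₀)/N₀ = (63800 − 2265)/2265 = 27.168.
N(t) = K/(1 + A·e^(−rt)) = 63800/(1 + 27.168×e^(−0.59×7)).
e^(−4.13) = 0.016083; denominator = 1 + 27.168×0.016083 = 1.4369.
N = 63800/1.4369 = 44400.

44400 adults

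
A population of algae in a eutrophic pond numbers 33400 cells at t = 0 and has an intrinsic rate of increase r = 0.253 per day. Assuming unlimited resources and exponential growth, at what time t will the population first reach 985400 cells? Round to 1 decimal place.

Set N₀·e^(rt) = 985400: e^(0.253·t) = 985400/33400 = 29.503.
0.253·t = ln(29.503) = 3.3845, so t = 3.3845/0.253 = 13.377.

13.4 days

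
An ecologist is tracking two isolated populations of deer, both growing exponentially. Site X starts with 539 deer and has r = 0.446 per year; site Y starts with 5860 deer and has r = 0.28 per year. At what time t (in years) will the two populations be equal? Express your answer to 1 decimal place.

14.4 years

Set 539·e^(0.446t) = 5860·e^(0.28t).
e^((0.446 − 0.28)t) = 5860/539 → e^(0.166·t) = 10.872.
0.166·t = ln(10.872) = 2.3862, so t = 2.3862/0.166 = 14.375.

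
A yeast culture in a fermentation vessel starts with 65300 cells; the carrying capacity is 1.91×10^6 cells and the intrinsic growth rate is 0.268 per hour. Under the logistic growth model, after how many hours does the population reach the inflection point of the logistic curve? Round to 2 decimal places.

12.47 hours

Logistic growth is fastest at N = K/2 = 955000.
A = (K − N₀)/N₀ = 28.25. Set K/(1 + A·e^(−rt)) = K/2 → A·e^(−rt) = 1.
e^(−0.268t) = 1/28.25 = 0.0353987, so t = ln(28.25)/0.268 = 3.3411/0.268 = 12.467.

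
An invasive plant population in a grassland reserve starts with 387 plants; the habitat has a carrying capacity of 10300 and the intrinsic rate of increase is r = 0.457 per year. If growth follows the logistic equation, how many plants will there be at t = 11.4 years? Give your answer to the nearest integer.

A = (K − N₀)/N₀ = (10300 − 387)/387 = 25.615.
N(t) = K/(1 + A·e^(−rt)) = 10300/(1 + 25.615×e^(−0.457×11.4)).
e^(−5.21) = 0.0054628; denominator = 1 + 25.615×0.0054628 = 1.1399.
N = 10300/1.1399 = 9035.65.

9036 plants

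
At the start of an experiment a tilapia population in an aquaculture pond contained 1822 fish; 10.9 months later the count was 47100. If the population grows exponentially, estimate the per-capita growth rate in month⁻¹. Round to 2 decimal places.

From N(t) = N₀·e^(rt): e^(r·10.9) = 47100/1822 = 25.851.
r·10.9 = ln(25.851) = 3.2523, so r = 3.2523/10.9 = 0.29838.

0.30 per month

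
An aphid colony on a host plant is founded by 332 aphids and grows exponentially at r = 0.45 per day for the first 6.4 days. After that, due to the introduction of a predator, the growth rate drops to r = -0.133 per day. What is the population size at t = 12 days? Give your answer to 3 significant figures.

2810 aphids

Phase 1: N(6.4) = 332·e^(0.45×6.4) = 332·e^2.88 = 5914.34.
Phase 2 runs for 12 − 6.4 = 5.6 days at r = -0.133.
N(12) = 5914.34·e^(-0.133×5.6) = 5914.34·e^-0.7448 = 2808.3.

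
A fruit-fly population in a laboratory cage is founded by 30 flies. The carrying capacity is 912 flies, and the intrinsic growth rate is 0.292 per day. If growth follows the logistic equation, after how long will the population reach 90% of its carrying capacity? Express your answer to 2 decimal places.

19.10 days

A = (K − N₀)/N₀ = (912 − 30)/30 = 29.4.
Solve 912/(1 + 29.4·e^(−0.292t)) = 820.8: 1 + 29.4·e^(−0.292t) = 1.1111, so e^(−0.292t) = 0.00377929.
−0.292·t = ln(0.00377929) = -5.5782, so t = 5.5782/0.292 = 19.103.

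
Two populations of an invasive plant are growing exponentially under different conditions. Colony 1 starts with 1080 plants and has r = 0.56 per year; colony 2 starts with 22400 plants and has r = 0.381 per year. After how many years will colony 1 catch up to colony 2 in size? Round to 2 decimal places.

16.94 years

Set 1080·e^(0.56t) = 22400·e^(0.381t).
e^((0.56 − 0.381)t) = 22400/1080 → e^(0.179·t) = 20.741.
0.179·t = ln(20.741) = 3.0321, so t = 3.0321/0.179 = 16.939.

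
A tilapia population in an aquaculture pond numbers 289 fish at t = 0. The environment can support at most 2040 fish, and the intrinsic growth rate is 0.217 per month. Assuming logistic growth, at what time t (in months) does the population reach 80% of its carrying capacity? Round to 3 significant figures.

14.7 months

A = (K − N₀)/N₀ = (2040 − 289)/289 = 6.0588.
Solve 2040/(1 + 6.0588·e^(−0.217t)) = 1632: 1 + 6.0588·e^(−0.217t) = 1.25, so e^(−0.217t) = 0.0412621.
−0.217·t = ln(0.0412621) = -3.1878, so t = 3.1878/0.217 = 14.69.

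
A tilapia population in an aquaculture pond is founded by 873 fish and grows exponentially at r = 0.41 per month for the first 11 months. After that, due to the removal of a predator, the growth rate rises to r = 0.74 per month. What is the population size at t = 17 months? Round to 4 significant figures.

Phase 1: N(11) = 873·e^(0.41×11) = 873·e^4.51 = 79374.7.
Phase 2 runs for 17 − 11 = 6 months at r = 0.74.
N(17) = 79374.7·e^(0.74×6) = 79374.7·e^4.44 = 6.72899×10^6.

6729000 fish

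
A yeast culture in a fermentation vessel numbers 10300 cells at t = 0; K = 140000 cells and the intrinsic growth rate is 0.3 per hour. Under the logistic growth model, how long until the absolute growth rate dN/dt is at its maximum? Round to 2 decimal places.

Logistic growth is fastest at N = K/2 = 70000.
A = (K − N₀)/N₀ = 12.592. Set K/(1 + A·e^(−rt)) = K/2 → A·e^(−rt) = 1.
e^(−0.3t) = 1/12.592 = 0.079414, so t = ln(12.592)/0.3 = 2.5331/0.3 = 8.4436.

8.44 hours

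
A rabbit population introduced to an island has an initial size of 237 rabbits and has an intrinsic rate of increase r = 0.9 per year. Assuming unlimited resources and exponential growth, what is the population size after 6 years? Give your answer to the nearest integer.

N(t) = N₀·e^(rt) = 237 × e^(0.9×6) = 237 × e^5.4.
e^5.4 ≈ 221.41, so N ≈ 237 × 221.41 = 52473.3.

52473 rabbits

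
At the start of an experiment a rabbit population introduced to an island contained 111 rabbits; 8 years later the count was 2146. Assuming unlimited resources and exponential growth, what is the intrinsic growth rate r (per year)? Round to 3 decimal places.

From N(t) = N₀·e^(rt): e^(r·8) = 2146/111 = 19.333.
r·8 = ln(19.333) = 2.9618, so r = 2.9618/8 = 0.37023.

0.370 per year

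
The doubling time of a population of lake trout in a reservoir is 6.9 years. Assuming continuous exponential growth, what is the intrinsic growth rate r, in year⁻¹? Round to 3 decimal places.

r = ln(2)/t_d = 0.6931/6.9 = 0.10046.

0.100 per year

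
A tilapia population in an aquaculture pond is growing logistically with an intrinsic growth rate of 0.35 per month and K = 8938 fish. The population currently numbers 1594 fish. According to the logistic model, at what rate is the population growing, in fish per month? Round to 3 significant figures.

dN/dt = rN(1 − N/K) = 0.35 × 1594 × (1 − 1594/8938).
1 − 1594/8938 = 0.82166; dN/dt = 0.35 × 1594 × 0.82166 = 458.4.

458 fish per month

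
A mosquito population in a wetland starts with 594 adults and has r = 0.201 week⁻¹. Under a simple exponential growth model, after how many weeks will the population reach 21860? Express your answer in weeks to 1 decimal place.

17.9 weeks

Set N₀·e^(rt) = 21860: e^(0.201·t) = 21860/594 = 36.801.
0.201·t = ln(36.801) = 3.6055, so t = 3.6055/0.201 = 17.938.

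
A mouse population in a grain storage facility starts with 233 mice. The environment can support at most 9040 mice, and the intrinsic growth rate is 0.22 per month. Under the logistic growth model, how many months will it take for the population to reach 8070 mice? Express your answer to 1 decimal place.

A = (K − N₀)/N₀ = (9040 − 233)/233 = 37.798.
Solve 9040/(1 + 37.798·e^(−0.22t)) = 8070: 1 + 37.798·e^(−0.22t) = 1.1202, so e^(−0.22t) = 0.00317999.
−0.22·t = ln(0.00317999) = -5.7509, so t = 5.7509/0.22 = 26.14.

26.1 months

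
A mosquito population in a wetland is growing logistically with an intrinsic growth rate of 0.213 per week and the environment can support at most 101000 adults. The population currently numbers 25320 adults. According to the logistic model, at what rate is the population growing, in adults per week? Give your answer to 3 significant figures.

dN/dt = rN(1 − N/K) = 0.213 × 25320 × (1 − 25320/101000).
1 − 25320/101000 = 0.74931; dN/dt = 0.213 × 25320 × 0.74931 = 4041.1.

4040 adults per week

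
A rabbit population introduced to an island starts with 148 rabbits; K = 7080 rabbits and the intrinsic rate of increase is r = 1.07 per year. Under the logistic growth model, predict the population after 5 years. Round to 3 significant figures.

A = (K − N₀)/N₀ = (7080 − 148)/148 = 46.838.
N(t) = K/(1 + A·e^(−rt)) = 7080/(1 + 46.838×e^(−1.07×5)).
e^(−5.35) = 0.0047482; denominator = 1 + 46.838×0.0047482 = 1.2224.
N = 7080/1.2224 = 5791.92.

5790 rabbits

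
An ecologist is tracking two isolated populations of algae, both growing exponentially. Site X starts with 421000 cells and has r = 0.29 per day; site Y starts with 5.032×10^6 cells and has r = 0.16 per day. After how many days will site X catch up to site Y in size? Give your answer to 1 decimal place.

19.1 days

Set 421000·e^(0.29t) = 5.032×10^6·e^(0.16t).
e^((0.29 − 0.16)t) = 5.032×10^6/421000 → e^(0.13·t) = 11.952.
0.13·t = ln(11.952) = 2.4809, so t = 2.4809/0.13 = 19.084.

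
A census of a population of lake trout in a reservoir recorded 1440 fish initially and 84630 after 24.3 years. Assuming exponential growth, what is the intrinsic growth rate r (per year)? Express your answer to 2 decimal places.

From N(t) = N₀·e^(rt): e^(r·24.3) = 84630/1440 = 58.771.
r·24.3 = ln(58.771) = 4.0736, so r = 4.0736/24.3 = 0.16764.

0.17 per year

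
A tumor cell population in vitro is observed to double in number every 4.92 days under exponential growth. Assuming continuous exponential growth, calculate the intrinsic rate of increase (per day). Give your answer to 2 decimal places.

0.14 per day

r = ln(2)/t_d = 0.6931/4.92 = 0.14088.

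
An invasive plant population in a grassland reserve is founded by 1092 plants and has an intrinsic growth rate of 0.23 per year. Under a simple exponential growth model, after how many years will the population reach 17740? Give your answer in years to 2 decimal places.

Set N₀·e^(rt) = 17740: e^(0.23·t) = 17740/1092 = 16.245.
0.23·t = ln(16.245) = 2.7878, so t = 2.7878/0.23 = 12.121.

12.12 years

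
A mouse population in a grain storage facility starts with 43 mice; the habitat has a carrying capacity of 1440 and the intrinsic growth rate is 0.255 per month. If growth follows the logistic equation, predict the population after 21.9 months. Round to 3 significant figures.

1280 mice

A = (K − N₀)/N₀ = (1440 − 43)/43 = 32.488.
N(t) = K/(1 + A·e^(−rt)) = 1440/(1 + 32.488×e^(−0.255×21.9)).
e^(−5.584) = 0.0037556; denominator = 1 + 32.488×0.0037556 = 1.122.
N = 1440/1.122 = 1283.41.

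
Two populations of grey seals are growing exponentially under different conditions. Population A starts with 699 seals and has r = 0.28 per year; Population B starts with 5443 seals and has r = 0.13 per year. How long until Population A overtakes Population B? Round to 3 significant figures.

13.7 years

Set 699·e^(0.28t) = 5443·e^(0.13t).
e^((0.28 − 0.13)t) = 5443/699 → e^(0.15·t) = 7.7868.
0.15·t = ln(7.7868) = 2.0524, so t = 2.0524/0.15 = 13.683.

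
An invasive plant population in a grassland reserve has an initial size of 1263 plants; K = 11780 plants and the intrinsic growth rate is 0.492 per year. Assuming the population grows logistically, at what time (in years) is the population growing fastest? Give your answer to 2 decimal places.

Logistic growth is fastest at N = K/2 = 5890.
A = (K − N₀)/N₀ = 8.327. Set K/(1 + A·e^(−rt)) = K/2 → A·e^(−rt) = 1.
e^(−0.492t) = 1/8.327 = 0.120091, so t = ln(8.327)/0.492 = 2.1195/0.492 = 4.3079.

4.31 years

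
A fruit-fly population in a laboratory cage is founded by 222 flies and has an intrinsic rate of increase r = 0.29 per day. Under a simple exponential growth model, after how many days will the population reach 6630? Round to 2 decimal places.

Set N₀·e^(rt) = 6630: e^(0.29·t) = 6630/222 = 29.865.
0.29·t = ln(29.865) = 3.3967, so t = 3.3967/0.29 = 11.713.

11.71 days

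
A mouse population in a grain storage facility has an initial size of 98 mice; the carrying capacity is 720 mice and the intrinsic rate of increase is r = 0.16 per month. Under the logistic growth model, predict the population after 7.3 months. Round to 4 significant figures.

A = (K − N₀)/N₀ = (720 − 98)/98 = 6.3469.
N(t) = K/(1 + A·e^(−rt)) = 720/(1 + 6.3469×e^(−0.16×7.3)).
e^(−1.168) = 0.31099; denominator = 1 + 6.3469×0.31099 = 2.9738.
N = 720/2.9738 = 242.113.

242.1 mice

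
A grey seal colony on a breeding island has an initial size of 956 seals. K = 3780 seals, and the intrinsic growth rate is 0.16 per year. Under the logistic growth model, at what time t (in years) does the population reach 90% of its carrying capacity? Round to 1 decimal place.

20.5 years

A = (K − N₀)/N₀ = (3780 − 956)/956 = 2.954.
Solve 3780/(1 + 2.954·e^(−0.16t)) = 3402: 1 + 2.954·e^(−0.16t) = 1.1111, so e^(−0.16t) = 0.0376141.
−0.16·t = ln(0.0376141) = -3.2804, so t = 3.2804/0.16 = 20.502.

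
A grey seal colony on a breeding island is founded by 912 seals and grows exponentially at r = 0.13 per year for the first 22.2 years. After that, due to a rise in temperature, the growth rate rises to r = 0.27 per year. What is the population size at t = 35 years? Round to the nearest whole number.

517953 seals

Phase 1: N(22.2) = 912·e^(0.13×22.2) = 912·e^2.886 = 16344.4.
Phase 2 runs for 35 − 22.2 = 12.8 years at r = 0.27.
N(35) = 16344.4·e^(0.27×12.8) = 16344.4·e^3.456 = 517953.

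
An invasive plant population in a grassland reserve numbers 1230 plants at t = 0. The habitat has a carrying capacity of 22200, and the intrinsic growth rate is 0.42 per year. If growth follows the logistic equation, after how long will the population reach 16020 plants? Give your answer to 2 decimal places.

A = (K − N₀)/N₀ = (22200 − 1230)/1230 = 17.049.
Solve 22200/(1 + 17.049·e^(−0.42t)) = 16020: 1 + 17.049·e^(−0.42t) = 1.3858, so e^(−0.42t) = 0.0226273.
−0.42·t = ln(0.0226273) = -3.7886, so t = 3.7886/0.42 = 9.0205.

9.02 years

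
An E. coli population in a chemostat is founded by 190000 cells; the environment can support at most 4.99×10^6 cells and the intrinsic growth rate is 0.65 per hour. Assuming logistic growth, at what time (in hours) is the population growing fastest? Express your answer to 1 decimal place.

Logistic growth is fastest at N = K/2 = 2.495×10^6.
A = (K − N₀)/N₀ = 25.263. Set K/(1 + A·e^(−rt)) = K/2 → A·e^(−rt) = 1.
e^(−0.65t) = 1/25.263 = 0.0395833, so t = ln(25.263)/0.65 = 3.2293/0.65 = 4.9682.

5.0 hours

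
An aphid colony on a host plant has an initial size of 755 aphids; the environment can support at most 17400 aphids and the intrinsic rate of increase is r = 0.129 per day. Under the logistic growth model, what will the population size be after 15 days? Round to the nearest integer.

4159 aphids

A = (K − N₀)/N₀ = (17400 − 755)/755 = 22.046.
N(t) = K/(1 + A·e^(−rt)) = 17400/(1 + 22.046×e^(−0.129×15)).
e^(−1.935) = 0.14442; denominator = 1 + 22.046×0.14442 = 4.184.
N = 17400/4.184 = 4158.67.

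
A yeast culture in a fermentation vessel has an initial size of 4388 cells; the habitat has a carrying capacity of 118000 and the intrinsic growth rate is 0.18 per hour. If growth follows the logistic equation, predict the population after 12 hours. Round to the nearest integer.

29604 cells

A = (K − N₀)/N₀ = (118000 − 4388)/4388 = 25.892.
N(t) = K/(1 + A·e^(−rt)) = 118000/(1 + 25.892×e^(−0.18×12)).
e^(−2.16) = 0.11533; denominator = 1 + 25.892×0.11533 = 3.9859.
N = 118000/3.9859 = 29604.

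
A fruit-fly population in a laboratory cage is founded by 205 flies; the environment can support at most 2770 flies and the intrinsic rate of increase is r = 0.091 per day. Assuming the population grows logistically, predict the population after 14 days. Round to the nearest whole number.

616 flies

A = (K − N₀)/N₀ = (2770 − 205)/205 = 12.512.
N(t) = K/(1 + A·e^(−rt)) = 2770/(1 + 12.512×e^(−0.091×14)).
e^(−1.274) = 0.27971; denominator = 1 + 12.512×0.27971 = 4.4998.
N = 2770/4.4998 = 615.584.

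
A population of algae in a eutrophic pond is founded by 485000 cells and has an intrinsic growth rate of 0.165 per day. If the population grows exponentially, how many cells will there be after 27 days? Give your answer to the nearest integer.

41737233 cells

N(t) = N₀·e^(rt) = 485000 × e^(0.165×27) = 485000 × e^4.455.
e^4.455 ≈ 86.056, so N ≈ 485000 × 86.056 = 4.173723×10^7.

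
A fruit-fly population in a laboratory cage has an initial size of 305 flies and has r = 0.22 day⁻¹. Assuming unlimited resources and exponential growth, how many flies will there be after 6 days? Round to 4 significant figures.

N(t) = N₀·e^(rt) = 305 × e^(0.22×6) = 305 × e^1.32.
e^1.32 ≈ 3.7434, so N ≈ 305 × 3.7434 = 1141.74.

1142 flies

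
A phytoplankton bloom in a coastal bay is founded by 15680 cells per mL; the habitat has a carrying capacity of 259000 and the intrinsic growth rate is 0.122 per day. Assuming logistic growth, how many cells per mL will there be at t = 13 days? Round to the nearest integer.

62004 cells per mL

A = (K − N₀)/N₀ = (259000 − 15680)/15680 = 15.518.
N(t) = K/(1 + A·e^(−rt)) = 259000/(1 + 15.518×e^(−0.122×13)).
e^(−1.586) = 0.20474; denominator = 1 + 15.518×0.20474 = 4.1772.
N = 259000/4.1772 = 62003.7.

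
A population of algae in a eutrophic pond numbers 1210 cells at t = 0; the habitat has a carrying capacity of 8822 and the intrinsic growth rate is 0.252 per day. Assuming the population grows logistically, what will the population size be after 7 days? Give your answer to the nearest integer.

A = (K − N₀)/N₀ = (8822 − 1210)/1210 = 6.2909.
N(t) = K/(1 + A·e^(−rt)) = 8822/(1 + 6.2909×e^(−0.252×7)).
e^(−1.764) = 0.17136; denominator = 1 + 6.2909×0.17136 = 2.078.
N = 8822/2.078 = 4245.43.

4245 cells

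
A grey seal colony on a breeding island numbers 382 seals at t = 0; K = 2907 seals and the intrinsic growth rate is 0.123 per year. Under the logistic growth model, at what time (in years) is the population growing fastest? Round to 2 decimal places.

15.35 years

Logistic growth is fastest at N = K/2 = 1453.5.
A = (K − N₀)/N₀ = 6.6099. Set K/(1 + A·e^(−rt)) = K/2 → A·e^(−rt) = 1.
e^(−0.123t) = 1/6.6099 = 0.151287, so t = ln(6.6099)/0.123 = 1.8886/0.123 = 15.354.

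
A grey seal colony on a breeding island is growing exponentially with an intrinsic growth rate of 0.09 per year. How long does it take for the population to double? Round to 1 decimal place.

Doubling time t_d = ln(2)/r = 0.6931/0.09 = 7.7016.

7.7 years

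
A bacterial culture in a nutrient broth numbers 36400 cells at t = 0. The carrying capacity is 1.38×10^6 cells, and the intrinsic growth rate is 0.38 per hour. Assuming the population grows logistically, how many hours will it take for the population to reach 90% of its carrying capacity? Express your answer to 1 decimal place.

15.3 hours

A = (K − N₀)/N₀ = (1.38×10^6 − 36400)/36400 = 36.912.
Solve 1.38×10^6/(1 + 36.912·e^(−0.38t)) = 1.242×10^6: 1 + 36.912·e^(−0.38t) = 1.1111, so e^(−0.38t) = 0.00301016.
−0.38·t = ln(0.00301016) = -5.8058, so t = 5.8058/0.38 = 15.278.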